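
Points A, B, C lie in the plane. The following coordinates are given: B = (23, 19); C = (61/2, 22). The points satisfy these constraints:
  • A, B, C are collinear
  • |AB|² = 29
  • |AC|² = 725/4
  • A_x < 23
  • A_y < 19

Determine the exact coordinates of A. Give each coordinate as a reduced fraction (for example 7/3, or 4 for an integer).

1. A_x = 18  [[A, B, C are collinear ⇒ -3x+15/2y-147/2=0] ∩ [|A−(23, 19)|²=29]]
2. A_y = 17  [[A, B, C are collinear ⇒ -3x+15/2y-147/2=0] ∩ [|A−(23, 19)|²=29]]
   so A = (18, 17)

A = (18, 17)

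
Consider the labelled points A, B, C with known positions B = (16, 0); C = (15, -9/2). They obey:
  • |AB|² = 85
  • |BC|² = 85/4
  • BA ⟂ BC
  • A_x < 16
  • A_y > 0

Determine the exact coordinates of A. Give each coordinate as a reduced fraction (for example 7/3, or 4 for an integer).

1. A_x = 7  [[BA ⟂ BC ⇒ -1x-9/2y+16=0] ∩ [|A−(16, 0)|²=85]]
2. A_y = 2  [[BA ⟂ BC ⇒ -1x-9/2y+16=0] ∩ [|A−(16, 0)|²=85]]
   so A = (7, 2)

A = (7, 2)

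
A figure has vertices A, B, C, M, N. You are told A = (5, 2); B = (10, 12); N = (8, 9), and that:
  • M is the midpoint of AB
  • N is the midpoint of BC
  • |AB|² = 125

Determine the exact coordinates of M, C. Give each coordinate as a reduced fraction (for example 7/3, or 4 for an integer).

1. M_x = 15/2  [2·M = A+B = (5, 2)+(10, 12)]
2. M_y = 7  [2·M = A+B = (5, 2)+(10, 12)]
   so M = (15/2, 7)
3. C_x = 6  [C = 2·N−B = 2·(8, 9)−(10, 12)]
4. C_y = 6  [C = 2·N−B = 2·(8, 9)−(10, 12)]
   so C = (6, 6)

M = (15/2, 7)
C = (6, 6)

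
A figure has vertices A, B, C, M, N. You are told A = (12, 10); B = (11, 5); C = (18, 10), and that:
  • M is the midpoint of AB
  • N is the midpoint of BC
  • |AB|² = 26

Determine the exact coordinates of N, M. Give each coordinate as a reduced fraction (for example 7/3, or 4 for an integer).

1. M_x = 23/2  [2·M = A+B = (12, 10)+(11, 5)]
2. M_y = 15/2  [2·M = A+B = (12, 10)+(11, 5)]
   so M = (23/2, 15/2)
3. N_x = 29/2  [2·N = B+C = (11, 5)+(18, 10)]
4. N_y = 15/2  [2·N = B+C = (11, 5)+(18, 10)]
   so N = (29/2, 15/2)

N = (29/2, 15/2)
M = (23/2, 15/2)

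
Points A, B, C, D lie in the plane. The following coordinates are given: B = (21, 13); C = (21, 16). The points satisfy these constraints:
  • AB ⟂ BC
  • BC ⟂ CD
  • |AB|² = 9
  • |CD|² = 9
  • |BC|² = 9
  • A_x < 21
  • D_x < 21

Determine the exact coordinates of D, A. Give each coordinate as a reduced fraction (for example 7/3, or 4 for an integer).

D = (18, 16)
A = (18, 13)

1. D_x = 18  [[BC ⟂ CD ⇒ 3y-48=0] ∩ [|D−(21, 16)|²=9]]
2. D_y = 16  [[BC ⟂ CD ⇒ 3y-48=0] ∩ [|D−(21, 16)|²=9]]
   so D = (18, 16)
3. A_x = 18  [[AB ⟂ BC ⇒ -3y+39=0] ∩ [|A−(21, 13)|²=9]]
4. A_y = 13  [[AB ⟂ BC ⇒ -3y+39=0] ∩ [|A−(21, 13)|²=9]]
   so A = (18, 13)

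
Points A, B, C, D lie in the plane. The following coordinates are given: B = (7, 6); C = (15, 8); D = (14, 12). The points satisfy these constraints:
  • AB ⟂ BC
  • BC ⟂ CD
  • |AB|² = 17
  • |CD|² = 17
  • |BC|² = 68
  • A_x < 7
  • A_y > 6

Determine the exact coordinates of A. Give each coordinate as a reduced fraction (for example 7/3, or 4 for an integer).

1. A_x = 6  [[AB ⟂ BC ⇒ -8x-2y+68=0] ∩ [|A−(7, 6)|²=17]]
2. A_y = 10  [[AB ⟂ BC ⇒ -8x-2y+68=0] ∩ [|A−(7, 6)|²=17]]
   so A = (6, 10)

A = (6, 10)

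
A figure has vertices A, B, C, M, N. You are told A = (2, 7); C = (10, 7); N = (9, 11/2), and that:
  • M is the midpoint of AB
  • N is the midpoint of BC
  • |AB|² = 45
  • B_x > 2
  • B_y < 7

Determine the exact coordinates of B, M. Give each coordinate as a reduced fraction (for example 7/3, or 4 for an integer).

1. B_x = 8  [B = 2·N−C = 2·(9, 11/2)−(10, 7)]
2. B_y = 4  [B = 2·N−C = 2·(9, 11/2)−(10, 7)]
   so B = (8, 4)
3. M_x = 5  [2·M = A+B = (2, 7)+(8, 4)]
4. M_y = 11/2  [2·M = A+B = (2, 7)+(8, 4)]
   so M = (5, 11/2)

B = (8, 4)
M = (5, 11/2)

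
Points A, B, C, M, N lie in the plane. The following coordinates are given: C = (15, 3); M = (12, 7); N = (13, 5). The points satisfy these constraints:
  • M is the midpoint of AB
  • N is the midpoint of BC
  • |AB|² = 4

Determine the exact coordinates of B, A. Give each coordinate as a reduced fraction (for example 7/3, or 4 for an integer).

1. B_x = 11  [B = 2·N−C = 2·(13, 5)−(15, 3)]
2. B_y = 7  [B = 2·N−C = 2·(13, 5)−(15, 3)]
   so B = (11, 7)
3. A_x = 13  [A = 2·M−B = 2·(12, 7)−(11, 7)]
4. A_y = 7  [A = 2·M−B = 2·(12, 7)−(11, 7)]
   so A = (13, 7)

B = (11, 7)
A = (13, 7)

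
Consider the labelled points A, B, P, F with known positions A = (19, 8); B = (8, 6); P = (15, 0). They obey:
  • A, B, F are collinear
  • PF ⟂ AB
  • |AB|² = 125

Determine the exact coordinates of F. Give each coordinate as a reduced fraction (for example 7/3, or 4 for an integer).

1. F_x = 343/25  [[A, B, F are collinear ⇒ 2x-11y+50=0] ∩ [PF ⟂ AB ⇒ -11x-2y+165=0]]
2. F_y = 176/25  [[A, B, F are collinear ⇒ 2x-11y+50=0] ∩ [PF ⟂ AB ⇒ -11x-2y+165=0]]
   so F = (343/25, 176/25)

F = (343/25, 176/25)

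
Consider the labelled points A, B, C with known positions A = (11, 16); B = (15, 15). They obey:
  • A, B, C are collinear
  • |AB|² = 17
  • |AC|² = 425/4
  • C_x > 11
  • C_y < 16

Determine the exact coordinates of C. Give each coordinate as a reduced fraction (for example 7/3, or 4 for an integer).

C = (21, 27/2)

1. C_x = 21  [[A, B, C are collinear ⇒ 1x+4y-75=0] ∩ [|C−(11, 16)|²=425/4]]
2. C_y = 27/2  [[A, B, C are collinear ⇒ 1x+4y-75=0] ∩ [|C−(11, 16)|²=425/4]]
   so C = (21, 27/2)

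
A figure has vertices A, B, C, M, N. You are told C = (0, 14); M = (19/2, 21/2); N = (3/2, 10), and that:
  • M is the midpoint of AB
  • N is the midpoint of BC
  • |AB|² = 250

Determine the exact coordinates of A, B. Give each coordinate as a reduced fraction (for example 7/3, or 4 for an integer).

A = (16, 15)
B = (3, 6)

1. B_x = 3  [B = 2·N−C = 2·(3/2, 10)−(0, 14)]
2. B_y = 6  [B = 2·N−C = 2·(3/2, 10)−(0, 14)]
   so B = (3, 6)
3. A_x = 16  [A = 2·M−B = 2·(19/2, 21/2)−(3, 6)]
4. A_y = 15  [A = 2·M−B = 2·(19/2, 21/2)−(3, 6)]
   so A = (16, 15)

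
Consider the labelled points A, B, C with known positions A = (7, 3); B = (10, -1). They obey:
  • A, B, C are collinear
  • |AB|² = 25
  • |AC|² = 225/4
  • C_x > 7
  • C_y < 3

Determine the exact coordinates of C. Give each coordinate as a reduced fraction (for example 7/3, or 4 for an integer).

C = (23/2, -3)

1. C_x = 23/2  [[A, B, C are collinear ⇒ 4x+3y-37=0] ∩ [|C−(7, 3)|²=225/4]]
2. C_y = -3  [[A, B, C are collinear ⇒ 4x+3y-37=0] ∩ [|C−(7, 3)|²=225/4]]
   so C = (23/2, -3)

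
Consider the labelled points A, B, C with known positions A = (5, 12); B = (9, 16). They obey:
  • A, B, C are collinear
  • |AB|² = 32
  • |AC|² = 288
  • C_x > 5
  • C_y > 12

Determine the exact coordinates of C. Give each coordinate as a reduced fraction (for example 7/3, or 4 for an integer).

1. C_x = 17  [[A, B, C are collinear ⇒ -4x+4y-28=0] ∩ [|C−(5, 12)|²=288]]
2. C_y = 24  [[A, B, C are collinear ⇒ -4x+4y-28=0] ∩ [|C−(5, 12)|²=288]]
   so C = (17, 24)

C = (17, 24)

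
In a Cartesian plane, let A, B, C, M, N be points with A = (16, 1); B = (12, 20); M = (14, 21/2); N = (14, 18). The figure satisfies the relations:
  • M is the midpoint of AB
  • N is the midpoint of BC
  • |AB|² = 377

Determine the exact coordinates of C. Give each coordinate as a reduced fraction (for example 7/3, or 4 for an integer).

1. C_x = 16  [C = 2·N−B = 2·(14, 18)−(12, 20)]
2. C_y = 16  [C = 2·N−B = 2·(14, 18)−(12, 20)]
   so C = (16, 16)

C = (16, 16)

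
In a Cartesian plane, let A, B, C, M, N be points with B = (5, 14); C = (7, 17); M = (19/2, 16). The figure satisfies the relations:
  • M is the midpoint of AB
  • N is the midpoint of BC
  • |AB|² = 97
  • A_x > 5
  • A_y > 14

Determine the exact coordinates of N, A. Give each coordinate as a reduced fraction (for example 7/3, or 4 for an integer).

N = (6, 31/2)
A = (14, 18)

1. A_x = 14  [A = 2·M−B = 2·(19/2, 16)−(5, 14)]
2. A_y = 18  [A = 2·M−B = 2·(19/2, 16)−(5, 14)]
   so A = (14, 18)
3. N_x = 6  [2·N = B+C = (5, 14)+(7, 17)]
4. N_y = 31/2  [2·N = B+C = (5, 14)+(7, 17)]
   so N = (6, 31/2)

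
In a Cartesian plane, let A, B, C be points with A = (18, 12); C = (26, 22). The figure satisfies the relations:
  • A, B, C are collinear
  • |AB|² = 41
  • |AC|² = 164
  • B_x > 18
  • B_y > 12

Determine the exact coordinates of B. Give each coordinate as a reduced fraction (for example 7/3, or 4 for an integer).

1. B_x = 22  [[A, B, C are collinear ⇒ 10x-8y-84=0] ∩ [|B−(18, 12)|²=41]]
2. B_y = 17  [[A, B, C are collinear ⇒ 10x-8y-84=0] ∩ [|B−(18, 12)|²=41]]
   so B = (22, 17)

B = (22, 17)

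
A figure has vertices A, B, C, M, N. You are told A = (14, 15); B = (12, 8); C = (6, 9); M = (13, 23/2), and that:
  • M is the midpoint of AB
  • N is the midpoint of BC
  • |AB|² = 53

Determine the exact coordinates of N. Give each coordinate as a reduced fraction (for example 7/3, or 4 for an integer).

N = (9, 17/2)

1. N_x = 9  [2·N = B+C = (12, 8)+(6, 9)]
2. N_y = 17/2  [2·N = B+C = (12, 8)+(6, 9)]
   so N = (9, 17/2)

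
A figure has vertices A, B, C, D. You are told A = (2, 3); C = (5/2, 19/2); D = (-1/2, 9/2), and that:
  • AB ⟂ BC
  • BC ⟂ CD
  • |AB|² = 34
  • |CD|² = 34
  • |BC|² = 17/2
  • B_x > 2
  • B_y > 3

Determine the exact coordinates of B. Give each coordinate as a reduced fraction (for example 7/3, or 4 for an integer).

B = (5, 8)

1. B_x = 5  [[BC ⟂ CD ⇒ 3x+5y-55=0] ∩ [|B−(2, 3)|²=34]]
2. B_y = 8  [[BC ⟂ CD ⇒ 3x+5y-55=0] ∩ [|B−(2, 3)|²=34]]
   so B = (5, 8)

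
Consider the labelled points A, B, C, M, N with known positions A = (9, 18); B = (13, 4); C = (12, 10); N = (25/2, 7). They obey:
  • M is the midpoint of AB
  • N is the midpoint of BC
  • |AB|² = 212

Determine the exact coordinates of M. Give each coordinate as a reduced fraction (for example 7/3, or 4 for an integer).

M = (11, 11)

1. M_x = 11  [2·M = A+B = (9, 18)+(13, 4)]
2. M_y = 11  [2·M = A+B = (9, 18)+(13, 4)]
   so M = (11, 11)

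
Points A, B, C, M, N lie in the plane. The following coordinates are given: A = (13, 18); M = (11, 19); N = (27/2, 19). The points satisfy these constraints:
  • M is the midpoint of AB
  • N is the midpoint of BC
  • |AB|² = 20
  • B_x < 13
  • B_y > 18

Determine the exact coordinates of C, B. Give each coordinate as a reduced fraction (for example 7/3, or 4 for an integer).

C = (18, 18)
B = (9, 20)

1. B_x = 9  [B = 2·M−A = 2·(11, 19)−(13, 18)]
2. B_y = 20  [B = 2·M−A = 2·(11, 19)−(13, 18)]
   so B = (9, 20)
3. C_x = 18  [C = 2·N−B = 2·(27/2, 19)−(9, 20)]
4. C_y = 18  [C = 2·N−B = 2·(27/2, 19)−(9, 20)]
   so C = (18, 18)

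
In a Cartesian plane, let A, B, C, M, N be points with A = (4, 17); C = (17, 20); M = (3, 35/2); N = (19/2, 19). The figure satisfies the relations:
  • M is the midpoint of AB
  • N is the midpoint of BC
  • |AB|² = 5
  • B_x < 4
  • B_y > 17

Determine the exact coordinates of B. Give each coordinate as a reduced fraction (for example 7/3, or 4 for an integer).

B = (2, 18)

1. B_x = 2  [B = 2·M−A = 2·(3, 35/2)−(4, 17)]
2. B_y = 18  [B = 2·M−A = 2·(3, 35/2)−(4, 17)]
   so B = (2, 18)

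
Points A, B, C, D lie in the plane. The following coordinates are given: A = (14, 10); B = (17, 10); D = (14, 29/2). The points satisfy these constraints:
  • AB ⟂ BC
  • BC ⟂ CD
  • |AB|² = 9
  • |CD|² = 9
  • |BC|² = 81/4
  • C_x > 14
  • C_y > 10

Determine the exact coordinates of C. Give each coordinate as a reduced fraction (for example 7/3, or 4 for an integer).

1. C_x = 17  [[AB ⟂ BC ⇒ 3x-51=0] ∩ [|C−(14, 29/2)|²=9]]
2. C_y = 29/2  [[AB ⟂ BC ⇒ 3x-51=0] ∩ [|C−(14, 29/2)|²=9]]
   so C = (17, 29/2)

C = (17, 29/2)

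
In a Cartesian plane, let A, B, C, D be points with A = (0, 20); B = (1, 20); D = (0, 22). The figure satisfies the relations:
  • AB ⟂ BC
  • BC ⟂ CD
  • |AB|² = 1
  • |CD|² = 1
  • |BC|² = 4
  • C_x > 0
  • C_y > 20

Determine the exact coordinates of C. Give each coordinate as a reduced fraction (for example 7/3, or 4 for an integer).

C = (1, 22)

1. C_x = 1  [[AB ⟂ BC ⇒ 1x-1=0] ∩ [|C−(0, 22)|²=1]]
2. C_y = 22  [[AB ⟂ BC ⇒ 1x-1=0] ∩ [|C−(0, 22)|²=1]]
   so C = (1, 22)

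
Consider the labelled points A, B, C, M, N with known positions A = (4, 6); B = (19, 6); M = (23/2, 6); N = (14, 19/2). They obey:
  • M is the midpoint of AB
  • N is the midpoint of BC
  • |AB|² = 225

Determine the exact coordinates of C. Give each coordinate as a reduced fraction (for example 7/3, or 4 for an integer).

1. C_x = 9  [C = 2·N−B = 2·(14, 19/2)−(19, 6)]
2. C_y = 13  [C = 2·N−B = 2·(14, 19/2)−(19, 6)]
   so C = (9, 13)

C = (9, 13)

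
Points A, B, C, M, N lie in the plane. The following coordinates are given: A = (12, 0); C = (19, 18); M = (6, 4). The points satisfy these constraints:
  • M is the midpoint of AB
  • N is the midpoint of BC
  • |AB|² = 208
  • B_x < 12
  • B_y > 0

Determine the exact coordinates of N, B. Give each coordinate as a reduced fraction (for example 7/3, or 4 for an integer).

1. B_x = 0  [B = 2·M−A = 2·(6, 4)−(12, 0)]
2. B_y = 8  [B = 2·M−A = 2·(6, 4)−(12, 0)]
   so B = (0, 8)
3. N_x = 19/2  [2·N = B+C = (0, 8)+(19, 18)]
4. N_y = 13  [2·N = B+C = (0, 8)+(19, 18)]
   so N = (19/2, 13)

N = (19/2, 13)
B = (0, 8)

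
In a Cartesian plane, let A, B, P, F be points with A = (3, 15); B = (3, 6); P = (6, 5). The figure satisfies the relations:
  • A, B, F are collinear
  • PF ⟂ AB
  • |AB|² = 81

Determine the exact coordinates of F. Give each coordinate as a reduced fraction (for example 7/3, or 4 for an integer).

1. F_x = 3  [[A, B, F are collinear ⇒ 9x-27=0] ∩ [PF ⟂ AB ⇒ -9y+45=0]]
2. F_y = 5  [[A, B, F are collinear ⇒ 9x-27=0] ∩ [PF ⟂ AB ⇒ -9y+45=0]]
   so F = (3, 5)

F = (3, 5)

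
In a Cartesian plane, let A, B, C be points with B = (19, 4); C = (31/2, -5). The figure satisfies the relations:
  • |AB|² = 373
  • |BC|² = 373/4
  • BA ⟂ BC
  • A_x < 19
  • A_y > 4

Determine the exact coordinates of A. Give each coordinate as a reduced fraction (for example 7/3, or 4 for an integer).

A = (1, 11)

1. A_x = 1  [[BA ⟂ BC ⇒ -7/2x-9y+205/2=0] ∩ [|A−(19, 4)|²=373]]
2. A_y = 11  [[BA ⟂ BC ⇒ -7/2x-9y+205/2=0] ∩ [|A−(19, 4)|²=373]]
   so A = (1, 11)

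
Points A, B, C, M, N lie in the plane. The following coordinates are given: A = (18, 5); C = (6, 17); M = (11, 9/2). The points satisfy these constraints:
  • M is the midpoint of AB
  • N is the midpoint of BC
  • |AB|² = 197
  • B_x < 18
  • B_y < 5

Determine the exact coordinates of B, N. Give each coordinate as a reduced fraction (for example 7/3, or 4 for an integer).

B = (4, 4)
N = (5, 21/2)

1. B_x = 4  [B = 2·M−A = 2·(11, 9/2)−(18, 5)]
2. B_y = 4  [B = 2·M−A = 2·(11, 9/2)−(18, 5)]
   so B = (4, 4)
3. N_x = 5  [2·N = B+C = (4, 4)+(6, 17)]
4. N_y = 21/2  [2·N = B+C = (4, 4)+(6, 17)]
   so N = (5, 21/2)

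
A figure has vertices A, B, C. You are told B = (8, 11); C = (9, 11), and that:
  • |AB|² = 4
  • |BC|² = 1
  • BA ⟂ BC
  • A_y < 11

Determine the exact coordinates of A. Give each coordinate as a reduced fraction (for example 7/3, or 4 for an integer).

1. A_x = 8  [[BA ⟂ BC ⇒ 1x-8=0] ∩ [|A−(8, 11)|²=4]]
2. A_y = 9  [[BA ⟂ BC ⇒ 1x-8=0] ∩ [|A−(8, 11)|²=4]]
   so A = (8, 9)

A = (8, 9)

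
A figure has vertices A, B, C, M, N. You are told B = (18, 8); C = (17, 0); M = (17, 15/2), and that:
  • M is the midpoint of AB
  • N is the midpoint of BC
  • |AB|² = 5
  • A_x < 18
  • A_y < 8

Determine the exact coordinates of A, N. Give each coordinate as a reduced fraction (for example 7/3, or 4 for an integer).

A = (16, 7)
N = (35/2, 4)

1. A_x = 16  [A = 2·M−B = 2·(17, 15/2)−(18, 8)]
2. A_y = 7  [A = 2·M−B = 2·(17, 15/2)−(18, 8)]
   so A = (16, 7)
3. N_x = 35/2  [2·N = B+C = (18, 8)+(17, 0)]
4. N_y = 4  [2·N = B+C = (18, 8)+(17, 0)]
   so N = (35/2, 4)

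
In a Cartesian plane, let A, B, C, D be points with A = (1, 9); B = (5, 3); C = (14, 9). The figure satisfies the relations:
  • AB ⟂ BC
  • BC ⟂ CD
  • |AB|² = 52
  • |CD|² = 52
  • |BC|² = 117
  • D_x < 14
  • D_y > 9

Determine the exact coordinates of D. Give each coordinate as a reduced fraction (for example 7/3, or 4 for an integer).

1. D_x = 10  [[BC ⟂ CD ⇒ 9x+6y-180=0] ∩ [|D−(14, 9)|²=52]]
2. D_y = 15  [[BC ⟂ CD ⇒ 9x+6y-180=0] ∩ [|D−(14, 9)|²=52]]
   so D = (10, 15)

D = (10, 15)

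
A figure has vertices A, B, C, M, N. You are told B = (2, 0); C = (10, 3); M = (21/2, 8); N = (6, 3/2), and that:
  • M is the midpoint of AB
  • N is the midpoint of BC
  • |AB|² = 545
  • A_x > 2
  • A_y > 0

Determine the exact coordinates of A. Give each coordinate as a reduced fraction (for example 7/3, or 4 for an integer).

1. A_x = 19  [A = 2·M−B = 2·(21/2, 8)−(2, 0)]
2. A_y = 16  [A = 2·M−B = 2·(21/2, 8)−(2, 0)]
   so A = (19, 16)

A = (19, 16)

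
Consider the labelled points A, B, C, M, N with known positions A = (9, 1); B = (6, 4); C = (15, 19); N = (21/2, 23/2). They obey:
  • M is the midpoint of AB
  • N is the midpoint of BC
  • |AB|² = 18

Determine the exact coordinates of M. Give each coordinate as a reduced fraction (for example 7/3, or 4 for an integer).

M = (15/2, 5/2)

1. M_x = 15/2  [2·M = A+B = (9, 1)+(6, 4)]
2. M_y = 5/2  [2·M = A+B = (9, 1)+(6, 4)]
   so M = (15/2, 5/2)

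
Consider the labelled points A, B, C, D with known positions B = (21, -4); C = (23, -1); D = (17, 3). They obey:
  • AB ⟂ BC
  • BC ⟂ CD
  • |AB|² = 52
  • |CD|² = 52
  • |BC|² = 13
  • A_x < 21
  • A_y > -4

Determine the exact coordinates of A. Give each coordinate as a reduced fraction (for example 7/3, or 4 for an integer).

A = (15, 0)

1. A_x = 15  [[AB ⟂ BC ⇒ -2x-3y+30=0] ∩ [|A−(21, -4)|²=52]]
2. A_y = 0  [[AB ⟂ BC ⇒ -2x-3y+30=0] ∩ [|A−(21, -4)|²=52]]
   so A = (15, 0)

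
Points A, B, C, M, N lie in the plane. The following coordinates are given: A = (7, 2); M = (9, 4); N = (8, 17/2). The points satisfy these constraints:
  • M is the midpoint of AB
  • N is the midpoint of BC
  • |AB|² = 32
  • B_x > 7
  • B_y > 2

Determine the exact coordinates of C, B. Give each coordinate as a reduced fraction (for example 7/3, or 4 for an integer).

C = (5, 11)
B = (11, 6)

1. B_x = 11  [B = 2·M−A = 2·(9, 4)−(7, 2)]
2. B_y = 6  [B = 2·M−A = 2·(9, 4)−(7, 2)]
   so B = (11, 6)
3. C_x = 5  [C = 2·N−B = 2·(8, 17/2)−(11, 6)]
4. C_y = 11  [C = 2·N−B = 2·(8, 17/2)−(11, 6)]
   so C = (5, 11)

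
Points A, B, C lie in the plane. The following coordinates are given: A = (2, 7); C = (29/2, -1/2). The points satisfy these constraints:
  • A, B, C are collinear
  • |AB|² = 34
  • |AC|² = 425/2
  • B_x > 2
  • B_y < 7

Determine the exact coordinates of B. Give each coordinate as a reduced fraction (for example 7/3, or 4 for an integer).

B = (7, 4)

1. B_x = 7  [[A, B, C are collinear ⇒ -15/2x-25/2y+205/2=0] ∩ [|B−(2, 7)|²=34]]
2. B_y = 4  [[A, B, C are collinear ⇒ -15/2x-25/2y+205/2=0] ∩ [|B−(2, 7)|²=34]]
   so B = (7, 4)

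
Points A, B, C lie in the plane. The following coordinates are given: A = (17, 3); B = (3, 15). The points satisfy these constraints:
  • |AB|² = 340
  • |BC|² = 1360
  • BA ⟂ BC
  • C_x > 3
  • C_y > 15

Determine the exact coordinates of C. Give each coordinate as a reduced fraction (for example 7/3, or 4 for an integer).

C = (27, 43)

1. C_x = 27  [[BA ⟂ BC ⇒ 14x-12y+138=0] ∩ [|C−(3, 15)|²=1360]]
2. C_y = 43  [[BA ⟂ BC ⇒ 14x-12y+138=0] ∩ [|C−(3, 15)|²=1360]]
   so C = (27, 43)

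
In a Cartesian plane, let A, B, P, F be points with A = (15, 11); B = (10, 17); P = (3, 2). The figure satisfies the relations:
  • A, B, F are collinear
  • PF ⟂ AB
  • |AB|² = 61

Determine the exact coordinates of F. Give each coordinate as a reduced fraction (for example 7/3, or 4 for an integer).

F = (885/61, 707/61)

1. F_x = 885/61  [[A, B, F are collinear ⇒ -6x-5y+145=0] ∩ [PF ⟂ AB ⇒ -5x+6y+3=0]]
2. F_y = 707/61  [[A, B, F are collinear ⇒ -6x-5y+145=0] ∩ [PF ⟂ AB ⇒ -5x+6y+3=0]]
   so F = (885/61, 707/61)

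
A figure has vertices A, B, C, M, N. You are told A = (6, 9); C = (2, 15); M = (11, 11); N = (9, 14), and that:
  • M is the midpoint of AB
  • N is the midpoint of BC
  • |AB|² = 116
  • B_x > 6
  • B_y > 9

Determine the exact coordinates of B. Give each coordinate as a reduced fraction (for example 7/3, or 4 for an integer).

1. B_x = 16  [B = 2·M−A = 2·(11, 11)−(6, 9)]
2. B_y = 13  [B = 2·M−A = 2·(11, 11)−(6, 9)]
   so B = (16, 13)

B = (16, 13)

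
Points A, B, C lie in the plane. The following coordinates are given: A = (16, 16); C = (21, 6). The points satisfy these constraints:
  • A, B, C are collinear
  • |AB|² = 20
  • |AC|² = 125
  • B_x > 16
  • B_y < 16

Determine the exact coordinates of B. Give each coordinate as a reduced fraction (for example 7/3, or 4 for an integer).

B = (18, 12)

1. B_x = 18  [[A, B, C are collinear ⇒ -10x-5y+240=0] ∩ [|B−(16, 16)|²=20]]
2. B_y = 12  [[A, B, C are collinear ⇒ -10x-5y+240=0] ∩ [|B−(16, 16)|²=20]]
   so B = (18, 12)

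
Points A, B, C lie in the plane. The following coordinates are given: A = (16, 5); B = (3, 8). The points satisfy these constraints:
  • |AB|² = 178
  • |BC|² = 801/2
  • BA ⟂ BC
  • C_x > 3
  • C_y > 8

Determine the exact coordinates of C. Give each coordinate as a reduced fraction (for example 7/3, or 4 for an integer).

1. C_x = 15/2  [[BA ⟂ BC ⇒ 13x-3y-15=0] ∩ [|C−(3, 8)|²=801/2]]
2. C_y = 55/2  [[BA ⟂ BC ⇒ 13x-3y-15=0] ∩ [|C−(3, 8)|²=801/2]]
   so C = (15/2, 55/2)

C = (15/2, 55/2)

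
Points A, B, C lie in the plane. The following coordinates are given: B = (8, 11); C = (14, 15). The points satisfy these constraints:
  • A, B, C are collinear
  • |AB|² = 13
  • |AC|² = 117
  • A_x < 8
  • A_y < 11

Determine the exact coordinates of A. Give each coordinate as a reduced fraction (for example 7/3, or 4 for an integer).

1. A_x = 5  [[A, B, C are collinear ⇒ -4x+6y-34=0] ∩ [|A−(8, 11)|²=13]]
2. A_y = 9  [[A, B, C are collinear ⇒ -4x+6y-34=0] ∩ [|A−(8, 11)|²=13]]
   so A = (5, 9)

A = (5, 9)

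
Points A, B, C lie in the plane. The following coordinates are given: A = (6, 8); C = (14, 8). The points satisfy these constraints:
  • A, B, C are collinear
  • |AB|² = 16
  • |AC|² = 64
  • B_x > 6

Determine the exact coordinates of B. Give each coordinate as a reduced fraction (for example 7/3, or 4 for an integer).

B = (10, 8)

1. B_x = 10  [[A, B, C are collinear ⇒ -8y+64=0] ∩ [|B−(6, 8)|²=16]]
2. B_y = 8  [[A, B, C are collinear ⇒ -8y+64=0] ∩ [|B−(6, 8)|²=16]]
   so B = (10, 8)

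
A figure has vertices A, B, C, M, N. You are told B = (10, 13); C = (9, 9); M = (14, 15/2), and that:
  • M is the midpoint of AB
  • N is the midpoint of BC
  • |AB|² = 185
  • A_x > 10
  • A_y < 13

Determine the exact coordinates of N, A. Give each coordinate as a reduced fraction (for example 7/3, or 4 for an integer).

N = (19/2, 11)
A = (18, 2)

1. A_x = 18  [A = 2·M−B = 2·(14, 15/2)−(10, 13)]
2. A_y = 2  [A = 2·M−B = 2·(14, 15/2)−(10, 13)]
   so A = (18, 2)
3. N_x = 19/2  [2·N = B+C = (10, 13)+(9, 9)]
4. N_y = 11  [2·N = B+C = (10, 13)+(9, 9)]
   so N = (19/2, 11)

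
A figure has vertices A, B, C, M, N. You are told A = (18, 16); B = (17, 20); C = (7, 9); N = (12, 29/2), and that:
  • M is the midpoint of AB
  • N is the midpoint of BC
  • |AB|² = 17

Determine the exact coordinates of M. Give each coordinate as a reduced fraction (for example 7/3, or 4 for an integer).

M = (35/2, 18)

1. M_x = 35/2  [2·M = A+B = (18, 16)+(17, 20)]
2. M_y = 18  [2·M = A+B = (18, 16)+(17, 20)]
   so M = (35/2, 18)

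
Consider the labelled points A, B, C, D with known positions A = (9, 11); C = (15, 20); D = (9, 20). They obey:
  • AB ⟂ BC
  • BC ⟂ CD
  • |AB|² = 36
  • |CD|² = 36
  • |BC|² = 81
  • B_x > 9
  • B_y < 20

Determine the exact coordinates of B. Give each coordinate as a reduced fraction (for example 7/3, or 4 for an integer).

B = (15, 11)

1. B_x = 15  [[BC ⟂ CD ⇒ 6x-90=0] ∩ [|B−(9, 11)|²=36]]
2. B_y = 11  [[BC ⟂ CD ⇒ 6x-90=0] ∩ [|B−(9, 11)|²=36]]
   so B = (15, 11)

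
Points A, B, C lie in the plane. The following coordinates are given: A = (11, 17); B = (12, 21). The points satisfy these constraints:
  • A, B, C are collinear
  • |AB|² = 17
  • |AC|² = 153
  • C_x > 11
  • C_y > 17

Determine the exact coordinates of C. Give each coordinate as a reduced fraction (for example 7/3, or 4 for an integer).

C = (14, 29)

1. C_x = 14  [[A, B, C are collinear ⇒ -4x+1y+27=0] ∩ [|C−(11, 17)|²=153]]
2. C_y = 29  [[A, B, C are collinear ⇒ -4x+1y+27=0] ∩ [|C−(11, 17)|²=153]]
   so C = (14, 29)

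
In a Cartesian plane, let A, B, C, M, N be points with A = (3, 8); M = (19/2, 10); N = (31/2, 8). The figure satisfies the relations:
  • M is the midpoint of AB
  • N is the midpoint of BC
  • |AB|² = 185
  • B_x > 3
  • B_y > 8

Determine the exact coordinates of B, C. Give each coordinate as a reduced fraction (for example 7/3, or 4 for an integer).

1. B_x = 16  [B = 2·M−A = 2·(19/2, 10)−(3, 8)]
2. B_y = 12  [B = 2·M−A = 2·(19/2, 10)−(3, 8)]
   so B = (16, 12)
3. C_x = 15  [C = 2·N−B = 2·(31/2, 8)−(16, 12)]
4. C_y = 4  [C = 2·N−B = 2·(31/2, 8)−(16, 12)]
   so C = (15, 4)

B = (16, 12)
C = (15, 4)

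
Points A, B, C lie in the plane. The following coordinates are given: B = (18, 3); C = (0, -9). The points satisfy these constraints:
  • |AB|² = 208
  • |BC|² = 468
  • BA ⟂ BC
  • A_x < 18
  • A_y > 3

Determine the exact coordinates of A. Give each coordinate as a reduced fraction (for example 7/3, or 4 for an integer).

A = (10, 15)

1. A_x = 10  [[BA ⟂ BC ⇒ -18x-12y+360=0] ∩ [|A−(18, 3)|²=208]]
2. A_y = 15  [[BA ⟂ BC ⇒ -18x-12y+360=0] ∩ [|A−(18, 3)|²=208]]
   so A = (10, 15)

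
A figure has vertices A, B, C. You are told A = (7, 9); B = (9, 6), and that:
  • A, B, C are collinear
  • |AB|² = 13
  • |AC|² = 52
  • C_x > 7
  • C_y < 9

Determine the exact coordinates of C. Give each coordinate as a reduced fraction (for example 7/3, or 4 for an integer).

1. C_x = 11  [[A, B, C are collinear ⇒ 3x+2y-39=0] ∩ [|C−(7, 9)|²=52]]
2. C_y = 3  [[A, B, C are collinear ⇒ 3x+2y-39=0] ∩ [|C−(7, 9)|²=52]]
   so C = (11, 3)

C = (11, 3)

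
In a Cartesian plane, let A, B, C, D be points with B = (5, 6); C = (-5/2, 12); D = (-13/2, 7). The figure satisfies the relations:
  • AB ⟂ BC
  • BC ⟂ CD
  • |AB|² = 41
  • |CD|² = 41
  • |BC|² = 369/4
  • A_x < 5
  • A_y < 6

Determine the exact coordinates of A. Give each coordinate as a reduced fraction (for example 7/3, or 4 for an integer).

A = (1, 1)

1. A_x = 1  [[AB ⟂ BC ⇒ 15/2x-6y-3/2=0] ∩ [|A−(5, 6)|²=41]]
2. A_y = 1  [[AB ⟂ BC ⇒ 15/2x-6y-3/2=0] ∩ [|A−(5, 6)|²=41]]
   so A = (1, 1)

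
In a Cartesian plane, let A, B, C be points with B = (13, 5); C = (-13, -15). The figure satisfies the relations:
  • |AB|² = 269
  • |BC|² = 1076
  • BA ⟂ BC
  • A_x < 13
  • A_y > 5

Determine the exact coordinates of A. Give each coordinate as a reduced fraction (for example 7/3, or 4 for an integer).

1. A_x = 3  [[BA ⟂ BC ⇒ -26x-20y+438=0] ∩ [|A−(13, 5)|²=269]]
2. A_y = 18  [[BA ⟂ BC ⇒ -26x-20y+438=0] ∩ [|A−(13, 5)|²=269]]
   so A = (3, 18)

A = (3, 18)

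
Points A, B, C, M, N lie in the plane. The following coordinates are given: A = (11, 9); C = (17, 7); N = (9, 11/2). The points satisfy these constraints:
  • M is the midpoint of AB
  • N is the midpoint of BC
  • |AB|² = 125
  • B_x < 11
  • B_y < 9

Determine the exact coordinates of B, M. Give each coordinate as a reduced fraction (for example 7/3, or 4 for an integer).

1. B_x = 1  [B = 2·N−C = 2·(9, 11/2)−(17, 7)]
2. B_y = 4  [B = 2·N−C = 2·(9, 11/2)−(17, 7)]
   so B = (1, 4)
3. M_x = 6  [2·M = A+B = (11, 9)+(1, 4)]
4. M_y = 13/2  [2·M = A+B = (11, 9)+(1, 4)]
   so M = (6, 13/2)

B = (1, 4)
M = (6, 13/2)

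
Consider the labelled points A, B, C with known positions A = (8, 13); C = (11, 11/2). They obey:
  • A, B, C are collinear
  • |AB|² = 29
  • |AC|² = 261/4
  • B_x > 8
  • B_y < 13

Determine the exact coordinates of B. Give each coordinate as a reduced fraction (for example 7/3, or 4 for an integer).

B = (10, 8)

1. B_x = 10  [[A, B, C are collinear ⇒ -15/2x-3y+99=0] ∩ [|B−(8, 13)|²=29]]
2. B_y = 8  [[A, B, C are collinear ⇒ -15/2x-3y+99=0] ∩ [|B−(8, 13)|²=29]]
   so B = (10, 8)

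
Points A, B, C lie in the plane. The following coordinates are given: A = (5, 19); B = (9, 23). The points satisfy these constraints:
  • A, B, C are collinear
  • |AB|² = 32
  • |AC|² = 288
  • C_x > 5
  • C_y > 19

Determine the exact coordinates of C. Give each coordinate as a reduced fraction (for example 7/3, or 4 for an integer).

1. C_x = 17  [[A, B, C are collinear ⇒ -4x+4y-56=0] ∩ [|C−(5, 19)|²=288]]
2. C_y = 31  [[A, B, C are collinear ⇒ -4x+4y-56=0] ∩ [|C−(5, 19)|²=288]]
   so C = (17, 31)

C = (17, 31)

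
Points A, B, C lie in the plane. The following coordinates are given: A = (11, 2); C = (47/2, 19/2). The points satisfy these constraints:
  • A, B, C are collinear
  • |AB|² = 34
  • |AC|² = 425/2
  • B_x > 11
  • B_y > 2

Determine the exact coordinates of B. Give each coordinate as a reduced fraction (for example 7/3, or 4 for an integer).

B = (16, 5)

1. B_x = 16  [[A, B, C are collinear ⇒ 15/2x-25/2y-115/2=0] ∩ [|B−(11, 2)|²=34]]
2. B_y = 5  [[A, B, C are collinear ⇒ 15/2x-25/2y-115/2=0] ∩ [|B−(11, 2)|²=34]]
   so B = (16, 5)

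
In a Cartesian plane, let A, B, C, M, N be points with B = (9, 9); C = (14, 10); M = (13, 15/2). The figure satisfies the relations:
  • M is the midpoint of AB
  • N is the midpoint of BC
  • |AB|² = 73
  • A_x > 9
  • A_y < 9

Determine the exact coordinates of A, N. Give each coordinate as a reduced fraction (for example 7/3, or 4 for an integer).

1. A_x = 17  [A = 2·M−B = 2·(13, 15/2)−(9, 9)]
2. A_y = 6  [A = 2·M−B = 2·(13, 15/2)−(9, 9)]
   so A = (17, 6)
3. N_x = 23/2  [2·N = B+C = (9, 9)+(14, 10)]
4. N_y = 19/2  [2·N = B+C = (9, 9)+(14, 10)]
   so N = (23/2, 19/2)

A = (17, 6)
N = (23/2, 19/2)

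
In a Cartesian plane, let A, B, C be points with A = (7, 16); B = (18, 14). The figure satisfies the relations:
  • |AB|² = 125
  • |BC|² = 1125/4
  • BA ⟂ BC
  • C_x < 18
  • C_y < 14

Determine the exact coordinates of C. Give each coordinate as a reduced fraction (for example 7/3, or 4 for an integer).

1. C_x = 15  [[BA ⟂ BC ⇒ -11x+2y+170=0] ∩ [|C−(18, 14)|²=1125/4]]
2. C_y = -5/2  [[BA ⟂ BC ⇒ -11x+2y+170=0] ∩ [|C−(18, 14)|²=1125/4]]
   so C = (15, -5/2)

C = (15, -5/2)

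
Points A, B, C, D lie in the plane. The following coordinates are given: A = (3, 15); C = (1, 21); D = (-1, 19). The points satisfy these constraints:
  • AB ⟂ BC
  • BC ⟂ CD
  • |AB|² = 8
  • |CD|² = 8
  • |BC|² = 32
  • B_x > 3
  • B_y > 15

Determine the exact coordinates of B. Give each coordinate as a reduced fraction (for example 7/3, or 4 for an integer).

1. B_x = 5  [[BC ⟂ CD ⇒ 2x+2y-44=0] ∩ [|B−(3, 15)|²=8]]
2. B_y = 17  [[BC ⟂ CD ⇒ 2x+2y-44=0] ∩ [|B−(3, 15)|²=8]]
   so B = (5, 17)

B = (5, 17)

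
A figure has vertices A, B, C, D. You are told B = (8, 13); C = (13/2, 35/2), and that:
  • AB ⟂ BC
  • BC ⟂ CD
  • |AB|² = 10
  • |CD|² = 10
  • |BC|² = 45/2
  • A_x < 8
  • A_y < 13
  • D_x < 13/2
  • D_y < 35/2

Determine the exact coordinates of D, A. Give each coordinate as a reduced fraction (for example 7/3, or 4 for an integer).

1. D_x = 7/2  [[BC ⟂ CD ⇒ -3/2x+9/2y-69=0] ∩ [|D−(13/2, 35/2)|²=10]]
2. D_y = 33/2  [[BC ⟂ CD ⇒ -3/2x+9/2y-69=0] ∩ [|D−(13/2, 35/2)|²=10]]
   so D = (7/2, 33/2)
3. A_x = 5  [[AB ⟂ BC ⇒ 3/2x-9/2y+93/2=0] ∩ [|A−(8, 13)|²=10]]
4. A_y = 12  [[AB ⟂ BC ⇒ 3/2x-9/2y+93/2=0] ∩ [|A−(8, 13)|²=10]]
   so A = (5, 12)

D = (7/2, 33/2)
A = (5, 12)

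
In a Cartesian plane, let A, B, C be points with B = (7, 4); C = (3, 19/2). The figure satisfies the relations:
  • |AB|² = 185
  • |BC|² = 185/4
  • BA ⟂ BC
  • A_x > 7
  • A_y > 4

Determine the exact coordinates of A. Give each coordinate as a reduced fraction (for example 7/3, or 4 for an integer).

A = (18, 12)

1. A_x = 18  [[BA ⟂ BC ⇒ -4x+11/2y+6=0] ∩ [|A−(7, 4)|²=185]]
2. A_y = 12  [[BA ⟂ BC ⇒ -4x+11/2y+6=0] ∩ [|A−(7, 4)|²=185]]
   so A = (18, 12)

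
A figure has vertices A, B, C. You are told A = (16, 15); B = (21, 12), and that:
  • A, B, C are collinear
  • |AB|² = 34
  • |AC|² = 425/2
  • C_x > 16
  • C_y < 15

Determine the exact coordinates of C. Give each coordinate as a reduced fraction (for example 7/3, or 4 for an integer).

C = (57/2, 15/2)

1. C_x = 57/2  [[A, B, C are collinear ⇒ 3x+5y-123=0] ∩ [|C−(16, 15)|²=425/2]]
2. C_y = 15/2  [[A, B, C are collinear ⇒ 3x+5y-123=0] ∩ [|C−(16, 15)|²=425/2]]
   so C = (57/2, 15/2)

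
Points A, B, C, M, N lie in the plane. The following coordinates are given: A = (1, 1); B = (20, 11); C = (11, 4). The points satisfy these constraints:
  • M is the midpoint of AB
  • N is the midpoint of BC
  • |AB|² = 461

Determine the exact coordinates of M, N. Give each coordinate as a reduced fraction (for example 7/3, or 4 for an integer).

M = (21/2, 6)
N = (31/2, 15/2)

1. M_x = 21/2  [2·M = A+B = (1, 1)+(20, 11)]
2. M_y = 6  [2·M = A+B = (1, 1)+(20, 11)]
   so M = (21/2, 6)
3. N_x = 31/2  [2·N = B+C = (20, 11)+(11, 4)]
4. N_y = 15/2  [2·N = B+C = (20, 11)+(11, 4)]
   so N = (31/2, 15/2)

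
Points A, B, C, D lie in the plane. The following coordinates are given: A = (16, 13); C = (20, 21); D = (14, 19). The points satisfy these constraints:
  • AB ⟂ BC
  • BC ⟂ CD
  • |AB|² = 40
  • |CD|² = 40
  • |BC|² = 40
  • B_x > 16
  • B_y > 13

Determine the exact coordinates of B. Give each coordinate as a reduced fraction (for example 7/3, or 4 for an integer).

B = (22, 15)

1. B_x = 22  [[BC ⟂ CD ⇒ 6x+2y-162=0] ∩ [|B−(16, 13)|²=40]]
2. B_y = 15  [[BC ⟂ CD ⇒ 6x+2y-162=0] ∩ [|B−(16, 13)|²=40]]
   so B = (22, 15)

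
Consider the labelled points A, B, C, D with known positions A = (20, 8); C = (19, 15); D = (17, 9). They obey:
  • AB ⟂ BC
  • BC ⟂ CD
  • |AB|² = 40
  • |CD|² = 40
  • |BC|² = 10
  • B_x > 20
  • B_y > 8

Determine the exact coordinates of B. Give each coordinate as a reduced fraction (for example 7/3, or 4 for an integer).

B = (22, 14)

1. B_x = 22  [[BC ⟂ CD ⇒ 2x+6y-128=0] ∩ [|B−(20, 8)|²=40]]
2. B_y = 14  [[BC ⟂ CD ⇒ 2x+6y-128=0] ∩ [|B−(20, 8)|²=40]]
   so B = (22, 14)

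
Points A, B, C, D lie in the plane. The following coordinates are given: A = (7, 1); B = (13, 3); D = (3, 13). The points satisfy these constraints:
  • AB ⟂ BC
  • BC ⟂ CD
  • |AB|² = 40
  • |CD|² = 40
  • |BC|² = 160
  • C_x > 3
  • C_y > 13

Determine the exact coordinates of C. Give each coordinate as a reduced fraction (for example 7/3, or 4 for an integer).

1. C_x = 9  [[AB ⟂ BC ⇒ 6x+2y-84=0] ∩ [|C−(3, 13)|²=40]]
2. C_y = 15  [[AB ⟂ BC ⇒ 6x+2y-84=0] ∩ [|C−(3, 13)|²=40]]
   so C = (9, 15)

C = (9, 15)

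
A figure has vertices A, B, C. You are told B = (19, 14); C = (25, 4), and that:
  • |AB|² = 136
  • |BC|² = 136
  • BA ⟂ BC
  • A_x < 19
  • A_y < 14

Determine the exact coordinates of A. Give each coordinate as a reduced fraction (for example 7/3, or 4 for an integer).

A = (9, 8)

1. A_x = 9  [[BA ⟂ BC ⇒ 6x-10y+26=0] ∩ [|A−(19, 14)|²=136]]
2. A_y = 8  [[BA ⟂ BC ⇒ 6x-10y+26=0] ∩ [|A−(19, 14)|²=136]]
   so A = (9, 8)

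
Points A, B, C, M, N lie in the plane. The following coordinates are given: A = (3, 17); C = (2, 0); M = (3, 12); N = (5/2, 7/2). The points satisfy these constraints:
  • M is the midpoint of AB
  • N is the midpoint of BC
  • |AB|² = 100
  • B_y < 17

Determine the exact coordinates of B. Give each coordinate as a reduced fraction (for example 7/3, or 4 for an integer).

B = (3, 7)

1. B_x = 3  [B = 2·M−A = 2·(3, 12)−(3, 17)]
2. B_y = 7  [B = 2·M−A = 2·(3, 12)−(3, 17)]
   so B = (3, 7)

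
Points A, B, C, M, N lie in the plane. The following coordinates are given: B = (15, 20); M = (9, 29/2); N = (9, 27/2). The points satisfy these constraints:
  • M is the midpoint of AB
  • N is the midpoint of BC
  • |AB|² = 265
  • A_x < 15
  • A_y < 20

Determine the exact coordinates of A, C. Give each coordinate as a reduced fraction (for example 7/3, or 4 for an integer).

1. A_x = 3  [A = 2·M−B = 2·(9, 29/2)−(15, 20)]
2. A_y = 9  [A = 2·M−B = 2·(9, 29/2)−(15, 20)]
   so A = (3, 9)
3. C_x = 3  [C = 2·N−B = 2·(9, 27/2)−(15, 20)]
4. C_y = 7  [C = 2·N−B = 2·(9, 27/2)−(15, 20)]
   so C = (3, 7)

A = (3, 9)
C = (3, 7)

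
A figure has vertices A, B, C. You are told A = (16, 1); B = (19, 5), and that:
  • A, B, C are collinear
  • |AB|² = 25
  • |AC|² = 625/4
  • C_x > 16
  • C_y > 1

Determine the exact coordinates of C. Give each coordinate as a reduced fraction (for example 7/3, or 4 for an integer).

C = (47/2, 11)

1. C_x = 47/2  [[A, B, C are collinear ⇒ -4x+3y+61=0] ∩ [|C−(16, 1)|²=625/4]]
2. C_y = 11  [[A, B, C are collinear ⇒ -4x+3y+61=0] ∩ [|C−(16, 1)|²=625/4]]
   so C = (47/2, 11)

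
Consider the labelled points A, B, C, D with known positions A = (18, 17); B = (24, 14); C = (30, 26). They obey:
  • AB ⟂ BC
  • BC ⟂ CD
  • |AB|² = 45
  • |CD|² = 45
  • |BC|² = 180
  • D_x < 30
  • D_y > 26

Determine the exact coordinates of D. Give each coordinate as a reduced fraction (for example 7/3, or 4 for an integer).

D = (24, 29)

1. D_x = 24  [[BC ⟂ CD ⇒ 6x+12y-492=0] ∩ [|D−(30, 26)|²=45]]
2. D_y = 29  [[BC ⟂ CD ⇒ 6x+12y-492=0] ∩ [|D−(30, 26)|²=45]]
   so D = (24, 29)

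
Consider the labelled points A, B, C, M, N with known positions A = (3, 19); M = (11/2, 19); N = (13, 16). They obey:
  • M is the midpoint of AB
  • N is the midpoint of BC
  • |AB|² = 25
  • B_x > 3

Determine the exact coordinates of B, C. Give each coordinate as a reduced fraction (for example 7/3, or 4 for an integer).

1. B_x = 8  [B = 2·M−A = 2·(11/2, 19)−(3, 19)]
2. B_y = 19  [B = 2·M−A = 2·(11/2, 19)−(3, 19)]
   so B = (8, 19)
3. C_x = 18  [C = 2·N−B = 2·(13, 16)−(8, 19)]
4. C_y = 13  [C = 2·N−B = 2·(13, 16)−(8, 19)]
   so C = (18, 13)

B = (8, 19)
C = (18, 13)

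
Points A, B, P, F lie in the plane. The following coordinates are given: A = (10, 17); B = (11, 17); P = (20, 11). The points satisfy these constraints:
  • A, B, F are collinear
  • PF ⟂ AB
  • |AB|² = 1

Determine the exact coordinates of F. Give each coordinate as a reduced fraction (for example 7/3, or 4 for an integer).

1. F_x = 20  [[A, B, F are collinear ⇒ 1y-17=0] ∩ [PF ⟂ AB ⇒ 1x-20=0]]
2. F_y = 17  [[A, B, F are collinear ⇒ 1y-17=0] ∩ [PF ⟂ AB ⇒ 1x-20=0]]
   so F = (20, 17)

F = (20, 17)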